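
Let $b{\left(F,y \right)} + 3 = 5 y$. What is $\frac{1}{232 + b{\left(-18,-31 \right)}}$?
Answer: $\frac{1}{74} \approx 0.013514$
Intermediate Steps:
$b{\left(F,y \right)} = -3 + 5 y$
$\frac{1}{232 + b{\left(-18,-31 \right)}} = \frac{1}{232 + \left(-3 + 5 \left(-31\right)\right)} = \frac{1}{232 - 158} = \frac{1}{74}$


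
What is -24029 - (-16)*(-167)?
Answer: -26701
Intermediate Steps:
-24029 - (-16)*(-167) = -24029 - 1*2672 = -24029 - 2672 = -26701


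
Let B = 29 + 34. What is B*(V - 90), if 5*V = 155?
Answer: -3717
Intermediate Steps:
V = 31 (V = (1/5)*155 = 31)
B = 63
B*(V - 90) = 63*(31 - 90) = 63*(-59) = -3717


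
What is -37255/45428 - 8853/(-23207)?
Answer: -462402701/1054247596 ≈ -0.43861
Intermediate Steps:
-37255/45428 - 8853/(-23207) = -37255*1/45428 - 8853*(-1/23207) = -37255/45428 + 8853/23207 = -462402701/1054247596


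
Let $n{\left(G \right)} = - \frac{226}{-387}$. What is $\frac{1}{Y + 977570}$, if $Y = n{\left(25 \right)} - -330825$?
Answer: $\frac{387}{506349091} \approx 7.6429 \cdot 10^{-7}$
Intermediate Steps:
$n{\left(G \right)} = \frac{226}{387}$ ($n{\left(G \right)} = \left(-226\right) \left(- \frac{1}{387}\right) = \frac{226}{387}$)
$Y = \frac{128029501}{387}$ ($Y = \frac{226}{387} - -330825 = \frac{226}{387} + 330825 = \frac{128029501}{387} \approx 3.3083 \cdot 10^{5}$)
$\frac{1}{Y + 977570} = \frac{1}{\frac{128029501}{387} + 977570} = \frac{1}{\frac{506349091}{387}} = \frac{387}{506349091}$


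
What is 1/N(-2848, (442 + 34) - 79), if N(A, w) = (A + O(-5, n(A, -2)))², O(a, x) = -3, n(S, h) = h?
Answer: 1/8128201 ≈ 1.2303e-7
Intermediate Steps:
N(A, w) = (-3 + A)² (N(A, w) = (A - 3)² = (-3 + A)²)
1/N(-2848, (442 + 34) - 79) = 1/((-3 - 2848)²) = 1/((-2851)²) = 1/8128201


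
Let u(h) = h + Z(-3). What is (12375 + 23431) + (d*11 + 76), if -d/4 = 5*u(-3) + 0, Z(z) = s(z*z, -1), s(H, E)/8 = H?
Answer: 20702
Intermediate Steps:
s(H, E) = 8*H
Z(z) = 8*z**2 (Z(z) = 8*(z*z) = 8*z**2)
u(h) = 72 + h (u(h) = h + 8*(-3)**2 = h + 8*9 = h + 72 = 72 + h)
d = -1380 (d = -4*(5*(72 - 3) + 0) = -4*(5*69 + 0) = -4*(345 + 0) = -4*345 = -1380)
(12375 + 23431) + (d*11 + 76) = (12375 + 23431) + (-1380*11 + 76) = 35806 + (-15180 + 76) = 35806 - 15104 = 20702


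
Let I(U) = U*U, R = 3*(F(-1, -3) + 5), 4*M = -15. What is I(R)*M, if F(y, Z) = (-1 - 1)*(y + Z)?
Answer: -22815/4 ≈ -5703.8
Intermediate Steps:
F(y, Z) = -2*Z - 2*y (F(y, Z) = -2*(Z + y) = -2*Z - 2*y)
M = -15/4 (M = (1/4)*(-15) = -15/4 ≈ -3.7500)
R = 39 (R = 3*((-2*(-3) - 2*(-1)) + 5) = 3*((6 + 2) + 5) = 3*(8 + 5) = 3*13 = 39)
I(U) = U**2
I(R)*M = 39**2*(-15/4) = 1521*(-15/4) = -22815/4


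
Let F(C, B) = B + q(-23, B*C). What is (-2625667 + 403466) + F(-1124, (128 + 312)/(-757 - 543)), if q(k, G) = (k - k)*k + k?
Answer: -144444582/65 ≈ -2.2222e+6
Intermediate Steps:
q(k, G) = k (q(k, G) = 0*k + k = 0 + k = k)
F(C, B) = -23 + B (F(C, B) = B - 23 = -23 + B)
(-2625667 + 403466) + F(-1124, (128 + 312)/(-757 - 543)) = (-2625667 + 403466) + (-23 + (128 + 312)/(-757 - 543)) = -2222201 + (-23 + 440/(-1300)) = -2222201 + (-23 + 440*(-1/1300)) = -2222201 + (-23 - 22/65) = -2222201 - 1517/65 = -144444582/65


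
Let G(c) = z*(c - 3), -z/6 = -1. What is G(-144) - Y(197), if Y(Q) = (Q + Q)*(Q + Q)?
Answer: -156118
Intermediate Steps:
z = 6 (z = -6*(-1) = 6)
G(c) = -18 + 6*c (G(c) = 6*(c - 3) = 6*(-3 + c) = -18 + 6*c)
Y(Q) = 4*Q**2 (Y(Q) = (2*Q)*(2*Q) = 4*Q**2)
G(-144) - Y(197) = (-18 + 6*(-144)) - 4*197**2 = (-18 - 864) - 4*38809 = -882 - 1*155236 = -882 - 155236 = -156118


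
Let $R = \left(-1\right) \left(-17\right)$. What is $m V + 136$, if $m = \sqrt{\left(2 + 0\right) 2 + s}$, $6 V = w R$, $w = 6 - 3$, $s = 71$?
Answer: $136 + \frac{85 \sqrt{3}}{2} \approx 209.61$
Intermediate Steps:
$R = 17$
$w = 3$ ($w = 6 - 3 = 3$)
$V = \frac{17}{2}$ ($V = \frac{3 \cdot 17}{6} = \frac{1}{6} \cdot 51 = \frac{17}{2} \approx 8.5$)
$m = 5 \sqrt{3}$ ($m = \sqrt{\left(2 + 0\right) 2 + 71} = \sqrt{2 \cdot 2 + 71} = \sqrt{4 + 71} = \sqrt{75} = 5 \sqrt{3} \approx 8.6602$)
$m V + 136 = 5 \sqrt{3} \cdot \frac{17}{2} + 136 = \frac{85 \sqrt{3}}{2} + 136 = 136 + \frac{85 \sqrt{3}}{2}$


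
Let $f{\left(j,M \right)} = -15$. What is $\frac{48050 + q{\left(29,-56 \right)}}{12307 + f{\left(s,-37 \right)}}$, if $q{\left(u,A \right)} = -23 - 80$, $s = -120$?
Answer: $\frac{47947}{12292} \approx 3.9007$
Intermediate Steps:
$q{\left(u,A \right)} = -103$
$\frac{48050 + q{\left(29,-56 \right)}}{12307 + f{\left(s,-37 \right)}} = \frac{48050 - 103}{12307 - 15} = \frac{47947}{12292}$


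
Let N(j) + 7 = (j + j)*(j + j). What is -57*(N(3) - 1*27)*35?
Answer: -3990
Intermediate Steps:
N(j) = -7 + 4*j² (N(j) = -7 + (j + j)*(j + j) = -7 + (2*j)*(2*j) = -7 + 4*j²)
-57*(N(3) - 1*27)*35 = -57*((-7 + 4*3²) - 1*27)*35 = -57*((-7 + 4*9) - 27)*35 = -57*((-7 + 36) - 27)*35 = -57*(29 - 27)*35 = -57*2*35 = -114*35 = -3990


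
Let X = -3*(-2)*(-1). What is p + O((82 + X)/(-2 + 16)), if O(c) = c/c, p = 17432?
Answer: 17433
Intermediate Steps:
X = -6 (X = 6*(-1) = -6)
O(c) = 1
p + O((82 + X)/(-2 + 16)) = 17432 + 1 = 17433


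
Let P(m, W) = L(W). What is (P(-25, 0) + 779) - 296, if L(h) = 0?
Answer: 483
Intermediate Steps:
P(m, W) = 0
(P(-25, 0) + 779) - 296 = (0 + 779) - 296 = 779 - 296 = 483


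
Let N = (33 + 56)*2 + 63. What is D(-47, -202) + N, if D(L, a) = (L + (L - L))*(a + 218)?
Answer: -511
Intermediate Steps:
N = 241 (N = 89*2 + 63 = 178 + 63 = 241)
D(L, a) = L*(218 + a) (D(L, a) = (L + 0)*(218 + a) = L*(218 + a))
D(-47, -202) + N = -47*(218 - 202) + 241 = -47*16 + 241 = -752 + 241 = -511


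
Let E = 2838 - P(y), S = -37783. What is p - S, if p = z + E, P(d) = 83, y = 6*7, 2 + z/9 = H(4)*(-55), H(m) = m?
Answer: 38540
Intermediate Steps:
z = -1998 (z = -18 + 9*(4*(-55)) = -18 + 9*(-220) = -18 - 1980 = -1998)
y = 42
E = 2755 (E = 2838 - 1*83 = 2838 - 83 = 2755)
p = 757 (p = -1998 + 2755 = 757)
p - S = 757 - 1*(-37783) = 757 + 37783 = 38540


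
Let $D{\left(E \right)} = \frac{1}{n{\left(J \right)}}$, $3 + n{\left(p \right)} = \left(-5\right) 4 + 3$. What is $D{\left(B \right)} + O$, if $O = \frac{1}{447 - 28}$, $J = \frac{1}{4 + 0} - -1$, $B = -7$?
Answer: $- \frac{399}{8380} \approx -0.047613$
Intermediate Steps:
$J = \frac{5}{4}$ ($J = \frac{1}{4} + 1 = \frac{5}{4} \approx 1.25$)
$n{\left(p \right)} = -20$ ($n{\left(p \right)} = -3 + \left(\left(-5\right) 4 + 3\right) = -3 + \left(-20 + 3\right) = -3 - 17 = -20$)
$O = \frac{1}{419} \approx 0.0023866$
$D{\left(E \right)} = - \frac{1}{20}$ ($D{\left(E \right)} = \frac{1}{-20} = - \frac{1}{20}$)
$D{\left(B \right)} + O = - \frac{1}{20} + \frac{1}{419} = - \frac{399}{8380}$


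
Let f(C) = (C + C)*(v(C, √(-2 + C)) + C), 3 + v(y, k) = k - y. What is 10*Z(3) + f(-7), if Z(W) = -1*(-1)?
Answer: 52 - 42*I ≈ 52.0 - 42.0*I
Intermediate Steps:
Z(W) = 1
v(y, k) = -3 + k - y (v(y, k) = -3 + (k - y) = -3 + k - y)
f(C) = 2*C*(-3 + √(-2 + C)) (f(C) = (C + C)*((-3 + √(-2 + C) - C) + C) = (2*C)*(-3 + √(-2 + C)) = 2*C*(-3 + √(-2 + C)))
10*Z(3) + f(-7) = 10*1 + 2*(-7)*(-3 + √(-2 - 7)) = 10 + 2*(-7)*(-3 + √(-9)) = 10 + 2*(-7)*(-3 + 3*I) = 10 + (42 - 42*I) = 52 - 42*I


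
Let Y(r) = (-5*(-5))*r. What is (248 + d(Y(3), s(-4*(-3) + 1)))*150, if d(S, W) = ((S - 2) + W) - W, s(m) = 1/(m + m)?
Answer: 48150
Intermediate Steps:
Y(r) = 25*r
s(m) = 1/(2*m)
d(S, W) = -2 + S (d(S, W) = ((-2 + S) + W) - W = (-2 + S + W) - W = -2 + S)
(248 + d(Y(3), s(-4*(-3) + 1)))*150 = (248 + (-2 + 25*3))*150 = (248 + (-2 + 75))*150 = (248 + 73)*150 = 321*150 = 48150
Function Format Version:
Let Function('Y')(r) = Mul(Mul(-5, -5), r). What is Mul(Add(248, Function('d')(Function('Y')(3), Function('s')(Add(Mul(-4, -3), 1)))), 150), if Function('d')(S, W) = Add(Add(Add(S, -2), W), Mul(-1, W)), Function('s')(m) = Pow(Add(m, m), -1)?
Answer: 48150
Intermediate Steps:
Function('Y')(r) = Mul(25, r)
Function('s')(m) = Mul(Rational(1, 2), Pow(m, -1)) (Function('s')(m) = Pow(Mul(2, m), -1) = Mul(Rational(1, 2), Pow(m, -1)))
Function('d')(S, W) = Add(-2, S) (Function('d')(S, W) = Add(Add(Add(-2, S), W), Mul(-1, W)) = Add(Add(-2, S, W), Mul(-1, W)) = Add(-2, S))
Mul(Add(248, Function('d')(Function('Y')(3), Function('s')(Add(Mul(-4, -3), 1)))), 150) = Mul(Add(248, Add(-2, Mul(25, 3))), 150) = Mul(Add(248, Add(-2, 75)), 150) = Mul(Add(248, 73), 150) = Mul(321, 150) = 48150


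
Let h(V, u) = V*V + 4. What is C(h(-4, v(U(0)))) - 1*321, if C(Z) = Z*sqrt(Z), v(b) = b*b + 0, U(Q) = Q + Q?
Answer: -321 + 40*sqrt(5) ≈ -231.56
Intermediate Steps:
U(Q) = 2*Q
v(b) = b**2 (v(b) = b**2 + 0 = b**2)
h(V, u) = 4 + V**2 (h(V, u) = V**2 + 4 = 4 + V**2)
C(Z) = Z**(3/2)
C(h(-4, v(U(0)))) - 1*321 = (4 + (-4)**2)**(3/2) - 1*321 = (4 + 16)**(3/2) - 321 = 20**(3/2) - 321 = 40*sqrt(5) - 321 = -321 + 40*sqrt(5)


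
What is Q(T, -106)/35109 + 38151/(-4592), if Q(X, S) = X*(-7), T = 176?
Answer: -1345100803/161220528 ≈ -8.3432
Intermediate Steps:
Q(X, S) = -7*X
Q(T, -106)/35109 + 38151/(-4592) = -7*176/35109 + 38151/(-4592) = -1232*1/35109 + 38151*(-1/4592) = -1232/35109 - 38151/4592 = -1345100803/161220528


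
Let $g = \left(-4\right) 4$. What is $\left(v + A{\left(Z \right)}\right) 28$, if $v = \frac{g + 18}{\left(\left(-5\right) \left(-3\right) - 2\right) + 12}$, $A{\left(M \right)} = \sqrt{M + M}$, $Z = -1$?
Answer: $\frac{56}{25} + 28 i \sqrt{2} \approx 2.24 + 39.598 i$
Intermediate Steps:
$A{\left(M \right)} = \sqrt{2} \sqrt{M}$ ($A{\left(M \right)} = \sqrt{2 M} = \sqrt{2} \sqrt{M}$)
$g = -16$
$v = \frac{2}{25}$ ($v = \frac{-16 + 18}{\left(\left(-5\right) \left(-3\right) - 2\right) + 12} = \frac{2}{\left(15 - 2\right) + 12} = \frac{2}{13 + 12} = \frac{2}{25} \approx 0.08$)
$\left(v + A{\left(Z \right)}\right) 28 = \left(\frac{2}{25} + \sqrt{2} \sqrt{-1}\right) 28 = \left(\frac{2}{25} + \sqrt{2} i\right) 28 = \left(\frac{2}{25} + i \sqrt{2}\right) 28 = \frac{56}{25} + 28 i \sqrt{2}$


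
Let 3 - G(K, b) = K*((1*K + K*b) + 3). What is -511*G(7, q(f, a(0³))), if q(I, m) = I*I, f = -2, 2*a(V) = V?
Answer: 134393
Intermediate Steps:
a(V) = V/2
q(I, m) = I²
G(K, b) = 3 - K*(3 + K + K*b) (G(K, b) = 3 - K*((1*K + K*b) + 3) = 3 - K*((K + K*b) + 3) = 3 - K*(3 + K + K*b))
-511*G(7, q(f, a(0³))) = -511*(3 - 1*7² - 3*7 - 1*(-2)²*7²) = -511*(3 - 1*49 - 21 - 1*4*49) = -511*(3 - 49 - 21 - 196) = -511*(-263) = 134393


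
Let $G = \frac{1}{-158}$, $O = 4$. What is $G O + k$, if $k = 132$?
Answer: $\frac{10426}{79} \approx 131.97$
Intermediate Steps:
$G = - \frac{1}{158} \approx -0.0063291$
$G O + k = \left(- \frac{1}{158}\right) 4 + 132 = - \frac{2}{79} + 132 = \frac{10426}{79}$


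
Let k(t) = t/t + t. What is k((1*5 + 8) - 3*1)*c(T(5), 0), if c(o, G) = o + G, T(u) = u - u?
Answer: 0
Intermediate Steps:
T(u) = 0
k(t) = 1 + t
c(o, G) = G + o
k((1*5 + 8) - 3*1)*c(T(5), 0) = (1 + ((1*5 + 8) - 3*1))*(0 + 0) = (1 + ((5 + 8) - 3))*0 = (1 + (13 - 3))*0 = (1 + 10)*0 = 11*0 = 0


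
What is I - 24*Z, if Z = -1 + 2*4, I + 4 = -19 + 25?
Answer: -166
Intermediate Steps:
I = 2 (I = -4 + (-19 + 25) = -4 + 6 = 2)
Z = 7 (Z = -1 + 8 = 7)
I - 24*Z = 2 - 24*7 = 2 - 168 = -166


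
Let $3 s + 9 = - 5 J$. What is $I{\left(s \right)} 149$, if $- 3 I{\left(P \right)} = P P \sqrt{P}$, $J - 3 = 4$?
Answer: $- \frac{576928 i \sqrt{33}}{81} \approx - 40916.0 i$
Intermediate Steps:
$J = 7$ ($J = 3 + 4 = 7$)
$s = - \frac{44}{3}$ ($s = -3 + \frac{\left(-5\right) 7}{3} = -3 + \frac{1}{3} \left(-35\right) = -3 - \frac{35}{3} = - \frac{44}{3} \approx -14.667$)
$I{\left(P \right)} = - \frac{P^{\frac{5}{2}}}{3}$ ($I{\left(P \right)} = - \frac{P P \sqrt{P}}{3} = - \frac{P^{2} \sqrt{P}}{3} = - \frac{P^{\frac{5}{2}}}{3}$)
$I{\left(s \right)} 149 = - \frac{\left(- \frac{44}{3}\right)^{\frac{5}{2}}}{3} \cdot 149 = - \frac{\frac{3872}{27} i \sqrt{33}}{3} \cdot 149 = - \frac{3872 i \sqrt{33}}{81} \cdot 149 = - \frac{576928 i \sqrt{33}}{81}$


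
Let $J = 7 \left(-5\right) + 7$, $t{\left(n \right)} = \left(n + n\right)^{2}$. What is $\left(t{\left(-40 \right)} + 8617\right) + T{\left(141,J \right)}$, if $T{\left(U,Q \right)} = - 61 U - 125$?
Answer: $6291$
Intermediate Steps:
$t{\left(n \right)} = 4 n^{2}$ ($t{\left(n \right)} = \left(2 n\right)^{2} = 4 n^{2}$)
$J = -28$ ($J = -35 + 7 = -28$)
$T{\left(U,Q \right)} = -125 - 61 U$
$\left(t{\left(-40 \right)} + 8617\right) + T{\left(141,J \right)} = \left(4 \left(-40\right)^{2} + 8617\right) - 8726 = \left(4 \cdot 1600 + 8617\right) - 8726 = \left(6400 + 8617\right) - 8726 = 15017 - 8726 = 6291$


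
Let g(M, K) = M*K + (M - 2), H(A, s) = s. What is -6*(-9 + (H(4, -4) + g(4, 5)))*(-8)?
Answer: 432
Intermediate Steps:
g(M, K) = -2 + M + K*M (g(M, K) = K*M + (-2 + M) = -2 + M + K*M)
-6*(-9 + (H(4, -4) + g(4, 5)))*(-8) = -6*(-9 + (-4 + (-2 + 4 + 5*4)))*(-8) = -6*(-9 + (-4 + (-2 + 4 + 20)))*(-8) = -6*(-9 + (-4 + 22))*(-8) = -6*(-9 + 18)*(-8) = -54*(-8) = -6*(-72) = 432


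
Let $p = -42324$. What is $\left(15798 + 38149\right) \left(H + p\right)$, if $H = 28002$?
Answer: $-772628934$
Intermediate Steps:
$\left(15798 + 38149\right) \left(H + p\right) = \left(15798 + 38149\right) \left(28002 - 42324\right) = 53947 \left(-14322\right) = -772628934$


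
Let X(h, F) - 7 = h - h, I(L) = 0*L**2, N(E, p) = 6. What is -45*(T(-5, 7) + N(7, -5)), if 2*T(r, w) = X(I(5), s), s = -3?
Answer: -855/2 ≈ -427.50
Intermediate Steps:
I(L) = 0
X(h, F) = 7 (X(h, F) = 7 + (h - h) = 7 + 0 = 7)
T(r, w) = 7/2 (T(r, w) = (1/2)*7 = 7/2)
-45*(T(-5, 7) + N(7, -5)) = -45*(7/2 + 6) = -45*19/2 = -855/2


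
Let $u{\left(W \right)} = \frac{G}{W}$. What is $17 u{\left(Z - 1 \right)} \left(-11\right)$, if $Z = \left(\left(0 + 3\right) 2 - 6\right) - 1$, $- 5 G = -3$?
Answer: $\frac{561}{10} \approx 56.1$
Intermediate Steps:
$G = \frac{3}{5}$ ($G = \left(- \frac{1}{5}\right) \left(-3\right) = \frac{3}{5} \approx 0.6$)
$Z = -1$ ($Z = \left(3 \cdot 2 - 6\right) - 1 = \left(6 - 6\right) - 1 = 0 - 1 = -1$)
$u{\left(W \right)} = \frac{3}{5 W}$
$17 u{\left(Z - 1 \right)} \left(-11\right) = 17 \frac{3}{5 \left(-1 - 1\right)} \left(-11\right) = 17 \frac{3}{5 \left(-2\right)} \left(-11\right) = 17 \cdot \frac{3}{5} \left(- \frac{1}{2}\right) \left(-11\right) = 17 \left(- \frac{3}{10}\right) \left(-11\right) = \left(- \frac{51}{10}\right) \left(-11\right) = \frac{561}{10}$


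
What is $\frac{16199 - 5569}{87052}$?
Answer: $\frac{5315}{43526} \approx 0.12211$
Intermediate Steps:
$\frac{16199 - 5569}{87052} = \left(16199 - 5569\right) \frac{1}{87052} = 10630 \cdot \frac{1}{87052} = \frac{5315}{43526}$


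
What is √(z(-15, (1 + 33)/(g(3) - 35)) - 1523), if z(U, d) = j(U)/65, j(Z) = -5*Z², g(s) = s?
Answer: 2*I*√65078/13 ≈ 39.247*I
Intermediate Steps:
z(U, d) = -U²/13 (z(U, d) = -5*U²/65 = -5*U²*(1/65) = -U²/13)
√(z(-15, (1 + 33)/(g(3) - 35)) - 1523) = √(-1/13*(-15)² - 1523) = √(-1/13*225 - 1523) = √(-225/13 - 1523) = √(-20024/13) = 2*I*√65078/13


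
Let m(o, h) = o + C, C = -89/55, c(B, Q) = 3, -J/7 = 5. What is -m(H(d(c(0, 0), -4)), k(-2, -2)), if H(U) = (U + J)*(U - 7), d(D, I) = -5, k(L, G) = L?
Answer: -26311/55 ≈ -478.38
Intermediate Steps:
J = -35 (J = -7*5 = -35)
H(U) = (-35 + U)*(-7 + U) (H(U) = (U - 35)*(U - 7) = (-35 + U)*(-7 + U))
C = -89/55 (C = -89*1/55 = -89/55 ≈ -1.6182)
m(o, h) = -89/55 + o (m(o, h) = o - 89/55 = -89/55 + o)
-m(H(d(c(0, 0), -4)), k(-2, -2)) = -(-89/55 + (245 + (-5)**2 - 42*(-5))) = -(-89/55 + (245 + 25 + 210)) = -(-89/55 + 480) = -1*26311/55 = -26311/55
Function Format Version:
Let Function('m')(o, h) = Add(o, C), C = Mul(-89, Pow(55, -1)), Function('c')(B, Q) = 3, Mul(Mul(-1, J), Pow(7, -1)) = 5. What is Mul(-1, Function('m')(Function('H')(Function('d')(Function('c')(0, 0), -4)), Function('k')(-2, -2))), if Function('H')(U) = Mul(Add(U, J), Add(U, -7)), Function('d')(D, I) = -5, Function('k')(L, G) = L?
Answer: Rational(-26311, 55) ≈ -478.38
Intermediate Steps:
J = -35 (J = Mul(-7, 5) = -35)
Function('H')(U) = Mul(Add(-35, U), Add(-7, U)) (Function('H')(U) = Mul(Add(U, -35), Add(U, -7)) = Mul(Add(-35, U), Add(-7, U)))
C = Rational(-89, 55) (C = Mul(-89, Rational(1, 55)) = Rational(-89, 55) ≈ -1.6182)
Function('m')(o, h) = Add(Rational(-89, 55), o) (Function('m')(o, h) = Add(o, Rational(-89, 55)) = Add(Rational(-89, 55), o))
Mul(-1, Function('m')(Function('H')(Function('d')(Function('c')(0, 0), -4)), Function('k')(-2, -2))) = Mul(-1, Add(Rational(-89, 55), Add(245, Pow(-5, 2), Mul(-42, -5)))) = Mul(-1, Add(Rational(-89, 55), Add(245, 25, 210))) = Mul(-1, Add(Rational(-89, 55), 480)) = Mul(-1, Rational(26311, 55)) = Rational(-26311, 55)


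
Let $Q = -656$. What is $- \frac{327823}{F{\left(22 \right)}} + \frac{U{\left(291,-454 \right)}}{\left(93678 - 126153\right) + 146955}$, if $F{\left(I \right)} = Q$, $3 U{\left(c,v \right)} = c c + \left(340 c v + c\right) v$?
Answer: $\frac{46841809699}{782280} \approx 59879.0$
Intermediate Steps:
$U{\left(c,v \right)} = \frac{c^{2}}{3} + \frac{v \left(c + 340 c v\right)}{3}$ ($U{\left(c,v \right)} = \frac{c c + \left(340 c v + c\right) v}{3} = \frac{c^{2} + \left(340 c v + c\right) v}{3} = \frac{c^{2} + \left(c + 340 c v\right) v}{3} = \frac{c^{2} + v \left(c + 340 c v\right)}{3} = \frac{c^{2}}{3} + \frac{v \left(c + 340 c v\right)}{3}$)
$F{\left(I \right)} = -656$
$- \frac{327823}{F{\left(22 \right)}} + \frac{U{\left(291,-454 \right)}}{\left(93678 - 126153\right) + 146955} = - \frac{327823}{-656} + \frac{\frac{1}{3} \cdot 291 \left(291 - 454 + 340 \left(-454\right)^{2}\right)}{\left(93678 - 126153\right) + 146955} = \left(-327823\right) \left(- \frac{1}{656}\right) + \frac{\frac{1}{3} \cdot 291 \left(291 - 454 + 340 \cdot 206116\right)}{-32475 + 146955} = \frac{327823}{656} + \frac{\frac{1}{3} \cdot 291 \left(291 - 454 + 70079440\right)}{114480} = \frac{327823}{656} + \frac{1}{3} \cdot 291 \cdot 70079277 \cdot \frac{1}{114480} = \frac{327823}{656} + 6797689869 \cdot \frac{1}{114480} = \frac{327823}{656} + \frac{2265896623}{38160} = \frac{46841809699}{782280}$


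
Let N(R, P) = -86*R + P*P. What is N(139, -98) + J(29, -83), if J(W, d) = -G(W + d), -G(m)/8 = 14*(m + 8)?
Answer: -7502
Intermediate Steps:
G(m) = -896 - 112*m (G(m) = -112*(m + 8) = -112*(8 + m) = -8*(112 + 14*m) = -896 - 112*m)
J(W, d) = 896 + 112*W + 112*d (J(W, d) = -(-896 - 112*(W + d)) = -(-896 + (-112*W - 112*d)) = -(-896 - 112*W - 112*d) = 896 + 112*W + 112*d)
N(R, P) = P² - 86*R (N(R, P) = -86*R + P² = P² - 86*R)
N(139, -98) + J(29, -83) = ((-98)² - 86*139) + (896 + 112*29 + 112*(-83)) = (9604 - 11954) + (896 + 3248 - 9296) = -2350 - 5152 = -7502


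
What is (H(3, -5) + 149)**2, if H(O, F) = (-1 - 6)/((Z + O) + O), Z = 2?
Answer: 1404225/64 ≈ 21941.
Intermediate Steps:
H(O, F) = -7/(2 + 2*O) (H(O, F) = (-1 - 6)/((2 + O) + O) = -7/(2 + 2*O))
(H(3, -5) + 149)**2 = (-7/(2 + 2*3) + 149)**2 = (-7/(2 + 6) + 149)**2 = (-7/8 + 149)**2 = (1185/8)**2 = 1404225/64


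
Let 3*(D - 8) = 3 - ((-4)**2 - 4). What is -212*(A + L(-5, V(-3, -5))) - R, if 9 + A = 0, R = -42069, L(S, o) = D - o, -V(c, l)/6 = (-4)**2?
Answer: 22565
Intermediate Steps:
V(c, l) = -96 (V(c, l) = -6*(-4)**2 = -6*16 = -96)
D = 5 (D = 8 + (3 - ((-4)**2 - 4))/3 = 8 + (3 - (16 - 4))/3 = 8 + (3 - 1*12)/3 = 8 + (3 - 12)/3 = 8 + (1/3)*(-9) = 8 - 3 = 5)
L(S, o) = 5 - o
A = -9 (A = -9 + 0 = -9)
-212*(A + L(-5, V(-3, -5))) - R = -212*(-9 + (5 - 1*(-96))) - 1*(-42069) = -212*(-9 + (5 + 96)) + 42069 = -212*(-9 + 101) + 42069 = -212*92 + 42069 = -19504 + 42069 = 22565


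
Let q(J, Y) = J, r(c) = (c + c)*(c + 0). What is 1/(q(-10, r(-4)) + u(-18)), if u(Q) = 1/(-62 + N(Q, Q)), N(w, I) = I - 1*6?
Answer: -86/861 ≈ -0.099884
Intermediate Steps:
r(c) = 2*c² (r(c) = (2*c)*c = 2*c²)
N(w, I) = -6 + I (N(w, I) = I - 6 = -6 + I)
u(Q) = 1/(-68 + Q) (u(Q) = 1/(-62 + (-6 + Q)) = 1/(-68 + Q))
1/(q(-10, r(-4)) + u(-18)) = 1/(-10 + 1/(-68 - 18)) = 1/(-10 + 1/(-86)) = 1/(-10 - 1/86) = 1/(-861/86) = -86/861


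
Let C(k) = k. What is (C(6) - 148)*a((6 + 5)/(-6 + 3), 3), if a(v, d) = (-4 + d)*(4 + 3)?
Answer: 994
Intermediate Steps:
a(v, d) = -28 + 7*d (a(v, d) = (-4 + d)*7 = -28 + 7*d)
(C(6) - 148)*a((6 + 5)/(-6 + 3), 3) = (6 - 148)*(-28 + 7*3) = -142*(-28 + 21) = -142*(-7) = 994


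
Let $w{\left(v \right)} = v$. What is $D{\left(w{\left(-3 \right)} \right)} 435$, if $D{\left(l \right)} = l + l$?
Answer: $-2610$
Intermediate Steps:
$D{\left(l \right)} = 2 l$
$D{\left(w{\left(-3 \right)} \right)} 435 = 2 \left(-3\right) 435 = \left(-6\right) 435 = -2610$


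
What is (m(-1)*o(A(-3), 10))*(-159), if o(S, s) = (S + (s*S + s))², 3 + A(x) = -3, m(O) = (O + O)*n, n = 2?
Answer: 1994496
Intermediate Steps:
m(O) = 4*O (m(O) = (O + O)*2 = (2*O)*2 = 4*O)
A(x) = -6 (A(x) = -3 - 3 = -6)
o(S, s) = (S + s + S*s)² (o(S, s) = (S + (S*s + s))² = (S + (s + S*s))² = (S + s + S*s)²)
(m(-1)*o(A(-3), 10))*(-159) = ((4*(-1))*(-6 + 10 - 6*10)²)*(-159) = -4*(-6 + 10 - 60)²*(-159) = -4*(-56)²*(-159) = -4*3136*(-159) = -12544*(-159) = 1994496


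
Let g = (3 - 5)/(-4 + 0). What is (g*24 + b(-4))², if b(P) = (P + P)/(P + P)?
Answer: 169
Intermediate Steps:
b(P) = 1 (b(P) = (2*P)/((2*P)) = (2*P)*(1/(2*P)) = 1)
g = ½ (g = -2/(-4) = -2*(-¼) = ½ ≈ 0.50000)
(g*24 + b(-4))² = ((½)*24 + 1)² = (12 + 1)² = 13² = 169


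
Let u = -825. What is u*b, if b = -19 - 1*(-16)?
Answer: 2475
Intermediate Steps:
b = -3 (b = -19 + 16 = -3)
u*b = -825*(-3) = 2475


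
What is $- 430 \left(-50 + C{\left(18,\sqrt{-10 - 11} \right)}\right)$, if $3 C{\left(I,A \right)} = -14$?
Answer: $\frac{70520}{3} \approx 23507.0$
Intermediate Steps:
$C{\left(I,A \right)} = - \frac{14}{3}$ ($C{\left(I,A \right)} = \frac{1}{3} \left(-14\right) = - \frac{14}{3}$)
$- 430 \left(-50 + C{\left(18,\sqrt{-10 - 11} \right)}\right) = - 430 \left(-50 - \frac{14}{3}\right) = \left(-430\right) \left(- \frac{164}{3}\right) = \frac{70520}{3}$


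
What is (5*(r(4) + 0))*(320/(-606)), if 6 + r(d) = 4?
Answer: 1600/303 ≈ 5.2805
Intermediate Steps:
r(d) = -2 (r(d) = -6 + 4 = -2)
(5*(r(4) + 0))*(320/(-606)) = (5*(-2 + 0))*(320/(-606)) = (5*(-2))*(320*(-1/606)) = -10*(-160/303) = 1600/303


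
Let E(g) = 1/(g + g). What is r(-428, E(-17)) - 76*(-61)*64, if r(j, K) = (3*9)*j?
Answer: 285148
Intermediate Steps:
E(g) = 1/(2*g)
r(j, K) = 27*j
r(-428, E(-17)) - 76*(-61)*64 = 27*(-428) - 76*(-61)*64 = -11556 + 4636*64 = -11556 + 296704 = 285148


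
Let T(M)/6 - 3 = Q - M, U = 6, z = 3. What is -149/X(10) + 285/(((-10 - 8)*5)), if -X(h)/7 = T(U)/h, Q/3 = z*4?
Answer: -2899/1386 ≈ -2.0916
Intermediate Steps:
Q = 36 (Q = 3*(3*4) = 3*12 = 36)
T(M) = 234 - 6*M (T(M) = 18 + 6*(36 - M) = 18 + (216 - 6*M) = 234 - 6*M)
X(h) = -1386/h (X(h) = -7*(234 - 6*6)/h = -7*(234 - 36)/h = -1386/h)
-149/X(10) + 285/(((-10 - 8)*5)) = -149/((-1386/10)) + 285/(((-10 - 8)*5)) = -149/((-1386*⅒)) + 285/((-18*5)) = -149/(-693/5) + 285/(-90) = -149*(-5/693) + 285*(-1/90) = 745/693 - 19/6 = -2899/1386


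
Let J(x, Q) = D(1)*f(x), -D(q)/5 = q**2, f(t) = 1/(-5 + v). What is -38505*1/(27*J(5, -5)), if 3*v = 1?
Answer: -35938/27 ≈ -1331.0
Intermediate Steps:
v = 1/3 (v = (1/3)*1 = 1/3 ≈ 0.33333)
f(t) = -3/14 (f(t) = 1/(-5 + 1/3) = 1/(-14/3) = -3/14)
D(q) = -5*q**2
J(x, Q) = 15/14 (J(x, Q) = -5*1**2*(-3/14) = -5*1*(-3/14) = -5*(-3/14) = 15/14)
-38505*1/(27*J(5, -5)) = -38505/((15/14)*27) = -38505/405/14 = -38505*14/405 = -35938/27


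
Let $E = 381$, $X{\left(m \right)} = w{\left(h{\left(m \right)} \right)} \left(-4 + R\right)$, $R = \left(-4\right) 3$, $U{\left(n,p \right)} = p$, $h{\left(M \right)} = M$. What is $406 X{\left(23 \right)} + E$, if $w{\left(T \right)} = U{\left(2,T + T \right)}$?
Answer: $-298435$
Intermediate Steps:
$w{\left(T \right)} = 2 T$ ($w{\left(T \right)} = T + T = 2 T$)
$R = -12$
$X{\left(m \right)} = - 32 m$ ($X{\left(m \right)} = 2 m \left(-4 - 12\right) = 2 m \left(-16\right) = - 32 m$)
$406 X{\left(23 \right)} + E = 406 \left(\left(-32\right) 23\right) + 381 = 406 \left(-736\right) + 381 = -298816 + 381 = -298435$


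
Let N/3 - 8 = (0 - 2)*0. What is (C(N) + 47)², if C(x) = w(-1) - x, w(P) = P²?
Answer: 576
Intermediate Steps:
N = 24 (N = 24 + 3*((0 - 2)*0) = 24 + 3*(-2*0) = 24 + 3*0 = 24 + 0 = 24)
C(x) = 1 - x (C(x) = (-1)² - x = 1 - x)
(C(N) + 47)² = ((1 - 1*24) + 47)² = ((1 - 24) + 47)² = (-23 + 47)² = 24² = 576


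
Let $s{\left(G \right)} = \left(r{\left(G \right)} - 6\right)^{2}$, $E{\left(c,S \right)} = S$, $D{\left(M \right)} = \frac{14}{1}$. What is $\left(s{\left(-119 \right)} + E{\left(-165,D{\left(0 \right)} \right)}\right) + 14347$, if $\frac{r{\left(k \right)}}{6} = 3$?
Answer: $14505$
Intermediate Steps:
$D{\left(M \right)} = 14$ ($D{\left(M \right)} = 14 \cdot 1 = 14$)
$r{\left(k \right)} = 18$ ($r{\left(k \right)} = 6 \cdot 3 = 18$)
$s{\left(G \right)} = 144$ ($s{\left(G \right)} = \left(18 - 6\right)^{2} = 12^{2} = 144$)
$\left(s{\left(-119 \right)} + E{\left(-165,D{\left(0 \right)} \right)}\right) + 14347 = \left(144 + 14\right) + 14347 = 158 + 14347 = 14505$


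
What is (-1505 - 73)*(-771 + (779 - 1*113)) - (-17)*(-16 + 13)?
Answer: 165639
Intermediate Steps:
(-1505 - 73)*(-771 + (779 - 1*113)) - (-17)*(-16 + 13) = -1578*(-771 + (779 - 113)) - (-17)*(-3) = -1578*(-771 + 666) - 1*51 = -1578*(-105) - 51 = 165690 - 51 = 165639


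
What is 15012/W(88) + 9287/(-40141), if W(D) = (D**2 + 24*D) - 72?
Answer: 127933171/98184886 ≈ 1.3030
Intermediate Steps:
W(D) = -72 + D**2 + 24*D
15012/W(88) + 9287/(-40141) = 15012/(-72 + 88**2 + 24*88) + 9287/(-40141) = 15012/(-72 + 7744 + 2112) + 9287*(-1/40141) = 15012/9784 - 9287/40141 = 15012*(1/9784) - 9287/40141 = 3753/2446 - 9287/40141 = 127933171/98184886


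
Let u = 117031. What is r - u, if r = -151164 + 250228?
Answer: -17967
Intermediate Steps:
r = 99064
r - u = 99064 - 1*117031 = 99064 - 117031 = -17967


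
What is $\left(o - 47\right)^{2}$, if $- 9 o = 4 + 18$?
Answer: $\frac{198025}{81} \approx 2444.8$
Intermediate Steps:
$o = - \frac{22}{9}$ ($o = - \frac{4 + 18}{9} = \left(- \frac{1}{9}\right) 22 = - \frac{22}{9} \approx -2.4444$)
$\left(o - 47\right)^{2} = \left(- \frac{22}{9} - 47\right)^{2} = \left(- \frac{445}{9}\right)^{2} = \frac{198025}{81}$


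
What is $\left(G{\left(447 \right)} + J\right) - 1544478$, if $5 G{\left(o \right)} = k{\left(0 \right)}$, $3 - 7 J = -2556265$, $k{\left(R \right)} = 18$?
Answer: $- \frac{41275264}{35} \approx -1.1793 \cdot 10^{6}$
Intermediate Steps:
$J = \frac{2556268}{7}$ ($J = \frac{3}{7} - - \frac{2556265}{7} = \frac{3}{7} + \frac{2556265}{7} = \frac{2556268}{7} \approx 3.6518 \cdot 10^{5}$)
$G{\left(o \right)} = \frac{18}{5}$ ($G{\left(o \right)} = \frac{1}{5} \cdot 18 = \frac{18}{5}$)
$\left(G{\left(447 \right)} + J\right) - 1544478 = \left(\frac{18}{5} + \frac{2556268}{7}\right) - 1544478 = \frac{12781466}{35} - 1544478 = - \frac{41275264}{35}$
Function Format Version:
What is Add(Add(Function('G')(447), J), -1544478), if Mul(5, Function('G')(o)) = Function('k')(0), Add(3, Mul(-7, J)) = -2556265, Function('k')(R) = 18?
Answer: Rational(-41275264, 35) ≈ -1.1793e+6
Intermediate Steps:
J = Rational(2556268, 7) (J = Add(Rational(3, 7), Mul(Rational(-1, 7), -2556265)) = Add(Rational(3, 7), Rational(2556265, 7)) = Rational(2556268, 7) ≈ 3.6518e+5)
Function('G')(o) = Rational(18, 5) (Function('G')(o) = Mul(Rational(1, 5), 18) = Rational(18, 5))
Add(Add(Function('G')(447), J), -1544478) = Add(Add(Rational(18, 5), Rational(2556268, 7)), -1544478) = Add(Rational(12781466, 35), -1544478) = Rational(-41275264, 35)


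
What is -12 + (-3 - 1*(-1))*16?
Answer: -44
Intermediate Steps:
-12 + (-3 - 1*(-1))*16 = -12 + (-3 + 1)*16 = -12 - 2*16 = -12 - 32 = -44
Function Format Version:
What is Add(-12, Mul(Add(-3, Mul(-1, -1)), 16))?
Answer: -44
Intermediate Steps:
Add(-12, Mul(Add(-3, Mul(-1, -1)), 16)) = Add(-12, Mul(Add(-3, 1), 16)) = Add(-12, Mul(-2, 16)) = Add(-12, -32) = -44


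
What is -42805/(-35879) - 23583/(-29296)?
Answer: 2100149737/1051111184 ≈ 1.9980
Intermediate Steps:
-42805/(-35879) - 23583/(-29296) = -42805*(-1/35879) - 23583*(-1/29296) = 42805/35879 + 23583/29296 = 2100149737/1051111184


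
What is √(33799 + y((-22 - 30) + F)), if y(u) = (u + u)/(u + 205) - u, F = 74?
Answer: √1740505021/227 ≈ 183.79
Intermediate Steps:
y(u) = -u + 2*u/(205 + u) (y(u) = (2*u)/(205 + u) - u = 2*u/(205 + u) - u = -u + 2*u/(205 + u))
√(33799 + y((-22 - 30) + F)) = √(33799 - ((-22 - 30) + 74)*(203 + ((-22 - 30) + 74))/(205 + ((-22 - 30) + 74))) = √(33799 - (-52 + 74)*(203 + (-52 + 74))/(205 + (-52 + 74))) = √(33799 - 1*22*(203 + 22)/(205 + 22)) = √(33799 - 1*22*225/227) = √(33799 - 1*22*1/227*225) = √(33799 - 4950/227) = √(7667423/227) = √1740505021/227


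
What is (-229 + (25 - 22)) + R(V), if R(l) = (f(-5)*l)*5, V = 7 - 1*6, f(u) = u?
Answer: -251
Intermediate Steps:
V = 1 (V = 7 - 6 = 1)
R(l) = -25*l (R(l) = -5*l*5 = -25*l)
(-229 + (25 - 22)) + R(V) = (-229 + (25 - 22)) - 25*1 = (-229 + 3) - 25 = -226 - 25 = -251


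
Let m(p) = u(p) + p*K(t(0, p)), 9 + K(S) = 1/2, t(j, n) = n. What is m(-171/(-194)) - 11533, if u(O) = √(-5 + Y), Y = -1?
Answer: -4477711/388 + I*√6 ≈ -11541.0 + 2.4495*I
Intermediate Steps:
u(O) = I*√6 (u(O) = √(-5 - 1) = √(-6) = I*√6)
K(S) = -17/2 (K(S) = -9 + 1/2 = -9 + ½ = -17/2)
m(p) = -17*p/2 + I*√6 (m(p) = I*√6 + p*(-17/2) = I*√6 - 17*p/2 = -17*p/2 + I*√6)
m(-171/(-194)) - 11533 = (-(-2907)/(2*(-194)) + I*√6) - 11533 = (-(-2907)*(-1)/(2*194) + I*√6) - 11533 = (-17/2*171/194 + I*√6) - 11533 = (-2907/388 + I*√6) - 11533 = -4477711/388 + I*√6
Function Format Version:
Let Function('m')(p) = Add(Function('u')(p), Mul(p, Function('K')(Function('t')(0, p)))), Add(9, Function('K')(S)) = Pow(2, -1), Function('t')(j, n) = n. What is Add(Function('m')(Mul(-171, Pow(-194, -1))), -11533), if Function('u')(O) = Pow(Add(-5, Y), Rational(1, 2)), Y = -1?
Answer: Add(Rational(-4477711, 388), Mul(I, Pow(6, Rational(1, 2)))) ≈ Add(-11541., Mul(2.4495, I))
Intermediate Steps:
Function('u')(O) = Mul(I, Pow(6, Rational(1, 2))) (Function('u')(O) = Pow(Add(-5, -1), Rational(1, 2)) = Pow(-6, Rational(1, 2)) = Mul(I, Pow(6, Rational(1, 2))))
Function('K')(S) = Rational(-17, 2) (Function('K')(S) = Add(-9, Pow(2, -1)) = Add(-9, Rational(1, 2)) = Rational(-17, 2))
Function('m')(p) = Add(Mul(Rational(-17, 2), p), Mul(I, Pow(6, Rational(1, 2)))) (Function('m')(p) = Add(Mul(I, Pow(6, Rational(1, 2))), Mul(p, Rational(-17, 2))) = Add(Mul(I, Pow(6, Rational(1, 2))), Mul(Rational(-17, 2), p)) = Add(Mul(Rational(-17, 2), p), Mul(I, Pow(6, Rational(1, 2)))))
Add(Function('m')(Mul(-171, Pow(-194, -1))), -11533) = Add(Add(Mul(Rational(-17, 2), Mul(-171, Pow(-194, -1))), Mul(I, Pow(6, Rational(1, 2)))), -11533) = Add(Add(Mul(Rational(-17, 2), Mul(-171, Rational(-1, 194))), Mul(I, Pow(6, Rational(1, 2)))), -11533) = Add(Add(Mul(Rational(-17, 2), Rational(171, 194)), Mul(I, Pow(6, Rational(1, 2)))), -11533) = Add(Add(Rational(-2907, 388), Mul(I, Pow(6, Rational(1, 2)))), -11533) = Add(Rational(-4477711, 388), Mul(I, Pow(6, Rational(1, 2))))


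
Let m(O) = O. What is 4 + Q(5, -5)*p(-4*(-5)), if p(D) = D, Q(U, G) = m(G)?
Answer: -96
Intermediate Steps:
Q(U, G) = G
4 + Q(5, -5)*p(-4*(-5)) = 4 - (-20)*(-5) = 4 - 5*20 = 4 - 100 = -96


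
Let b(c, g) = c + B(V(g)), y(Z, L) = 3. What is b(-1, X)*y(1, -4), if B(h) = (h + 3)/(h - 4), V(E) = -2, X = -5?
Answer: -7/2 ≈ -3.5000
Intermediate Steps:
B(h) = (3 + h)/(-4 + h)
b(c, g) = -1/6 + c (b(c, g) = c + (3 - 2)/(-4 - 2) = c + 1/(-6) = c - 1/6*1 = c - 1/6 = -1/6 + c)
b(-1, X)*y(1, -4) = (-1/6 - 1)*3 = -7/6*3 = -7/2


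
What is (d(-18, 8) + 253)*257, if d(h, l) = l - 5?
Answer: 65792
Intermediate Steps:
d(h, l) = -5 + l
(d(-18, 8) + 253)*257 = ((-5 + 8) + 253)*257 = (3 + 253)*257 = 256*257 = 65792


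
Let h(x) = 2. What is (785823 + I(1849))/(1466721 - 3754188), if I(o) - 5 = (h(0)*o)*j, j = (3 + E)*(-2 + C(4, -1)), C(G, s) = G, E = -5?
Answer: -36716/108927 ≈ -0.33707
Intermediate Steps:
j = -4 (j = (3 - 5)*(-2 + 4) = -2*2 = -4)
I(o) = 5 - 8*o (I(o) = 5 + (2*o)*(-4) = 5 - 8*o)
(785823 + I(1849))/(1466721 - 3754188) = (785823 + (5 - 8*1849))/(1466721 - 3754188) = (785823 + (5 - 14792))/(-2287467) = (785823 - 14787)*(-1/2287467) = 771036*(-1/2287467) = -36716/108927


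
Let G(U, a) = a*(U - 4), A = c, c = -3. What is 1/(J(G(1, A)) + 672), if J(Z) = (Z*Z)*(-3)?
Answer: 1/429 ≈ 0.0023310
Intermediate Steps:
A = -3
G(U, a) = a*(-4 + U)
J(Z) = -3*Z² (J(Z) = Z²*(-3) = -3*Z²)
1/(J(G(1, A)) + 672) = 1/(-3*9*(-4 + 1)² + 672) = 1/(-3*(-3*(-3))² + 672) = 1/(-3*9² + 672) = 1/(-3*81 + 672) = 1/(-243 + 672) = 1/429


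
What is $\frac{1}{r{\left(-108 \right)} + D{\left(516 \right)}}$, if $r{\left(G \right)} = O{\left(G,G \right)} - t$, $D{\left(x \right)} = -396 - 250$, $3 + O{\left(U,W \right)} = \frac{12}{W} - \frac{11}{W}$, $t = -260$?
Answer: $- \frac{108}{42013} \approx -0.0025706$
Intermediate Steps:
$O{\left(U,W \right)} = -3 + \frac{1}{W}$ ($O{\left(U,W \right)} = -3 + \left(\frac{12}{W} - \frac{11}{W}\right) = -3 + \frac{1}{W}$)
$D{\left(x \right)} = -646$ ($D{\left(x \right)} = -396 - 250 = -646$)
$r{\left(G \right)} = 257 + \frac{1}{G}$ ($r{\left(G \right)} = \left(-3 + \frac{1}{G}\right) - -260 = \left(-3 + \frac{1}{G}\right) + 260 = 257 + \frac{1}{G}$)
$\frac{1}{r{\left(-108 \right)} + D{\left(516 \right)}} = \frac{1}{\left(257 + \frac{1}{-108}\right) - 646} = \frac{1}{\left(257 - \frac{1}{108}\right) - 646} = \frac{1}{\frac{27755}{108} - 646} = \frac{1}{- \frac{42013}{108}} = - \frac{108}{42013}$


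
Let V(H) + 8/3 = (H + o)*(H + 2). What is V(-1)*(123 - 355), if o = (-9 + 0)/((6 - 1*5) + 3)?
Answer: 4118/3 ≈ 1372.7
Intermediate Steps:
o = -9/4 (o = -9/((6 - 5) + 3) = -9/(1 + 3) = -9/4 ≈ -2.2500)
V(H) = -8/3 + (2 + H)*(-9/4 + H) (V(H) = -8/3 + (H - 9/4)*(H + 2) = -8/3 + (-9/4 + H)*(2 + H) = -8/3 + (2 + H)*(-9/4 + H))
V(-1)*(123 - 355) = (-43/6 + (-1)**2 - 1/4*(-1))*(123 - 355) = (-43/6 + 1 + 1/4)*(-232) = -71/12*(-232) = 4118/3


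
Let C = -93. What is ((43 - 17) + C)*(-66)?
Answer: 4422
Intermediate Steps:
((43 - 17) + C)*(-66) = ((43 - 17) - 93)*(-66) = (26 - 93)*(-66) = -67*(-66) = 4422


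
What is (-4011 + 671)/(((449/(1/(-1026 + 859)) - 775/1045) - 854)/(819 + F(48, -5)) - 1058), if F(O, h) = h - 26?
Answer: 34379455/11880889 ≈ 2.8937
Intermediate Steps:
F(O, h) = -26 + h
(-4011 + 671)/(((449/(1/(-1026 + 859)) - 775/1045) - 854)/(819 + F(48, -5)) - 1058) = (-4011 + 671)/(((449/(1/(-1026 + 859)) - 775/1045) - 854)/(819 + (-26 - 5)) - 1058) = -3340/(((449/(1/(-167)) - 775*1/1045) - 854)/(819 - 31) - 1058) = -3340/(((449/(-1/167) - 155/209) - 854)/788 - 1058) = -3340/(((449*(-167) - 155/209) - 854)*(1/788) - 1058) = -3340/(((-74983 - 155/209) - 854)*(1/788) - 1058) = -3340/((-15671602/209 - 854)*(1/788) - 1058) = -3340/(-15850088/209*1/788 - 1058) = -3340/(-3962522/41173 - 1058) = -3340/(-47523556/41173) = -3340*(-41173/47523556) = 34379455/11880889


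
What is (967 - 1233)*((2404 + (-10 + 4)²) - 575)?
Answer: -496090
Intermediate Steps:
(967 - 1233)*((2404 + (-10 + 4)²) - 575) = -266*((2404 + (-6)²) - 575) = -266*((2404 + 36) - 575) = -266*(2440 - 575) = -266*1865 = -496090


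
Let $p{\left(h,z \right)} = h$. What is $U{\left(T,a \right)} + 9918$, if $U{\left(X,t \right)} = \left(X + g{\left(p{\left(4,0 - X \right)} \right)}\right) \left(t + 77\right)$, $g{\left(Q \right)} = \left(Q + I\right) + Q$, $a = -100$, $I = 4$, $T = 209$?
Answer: $4835$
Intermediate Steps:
$g{\left(Q \right)} = 4 + 2 Q$ ($g{\left(Q \right)} = \left(Q + 4\right) + Q = \left(4 + Q\right) + Q = 4 + 2 Q$)
$U{\left(X,t \right)} = \left(12 + X\right) \left(77 + t\right)$ ($U{\left(X,t \right)} = \left(X + \left(4 + 2 \cdot 4\right)\right) \left(t + 77\right) = \left(X + \left(4 + 8\right)\right) \left(77 + t\right) = \left(X + 12\right) \left(77 + t\right) = \left(12 + X\right) \left(77 + t\right)$)
$U{\left(T,a \right)} + 9918 = \left(924 + 12 \left(-100\right) + 77 \cdot 209 + 209 \left(-100\right)\right) + 9918 = \left(924 - 1200 + 16093 - 20900\right) + 9918 = -5083 + 9918 = 4835$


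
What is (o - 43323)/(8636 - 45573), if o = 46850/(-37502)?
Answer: 812372998/692605687 ≈ 1.1729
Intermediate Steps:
o = -23425/18751 (o = 46850*(-1/37502) = -23425/18751 ≈ -1.2493)
(o - 43323)/(8636 - 45573) = (-23425/18751 - 43323)/(8636 - 45573) = -812372998/18751/(-36937) = -812372998/18751*(-1/36937) = 812372998/692605687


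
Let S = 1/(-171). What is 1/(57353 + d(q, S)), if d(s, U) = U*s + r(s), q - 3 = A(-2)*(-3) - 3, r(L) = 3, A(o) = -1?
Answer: 57/3269291 ≈ 1.7435e-5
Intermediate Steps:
S = -1/171 ≈ -0.0058480
q = 3 (q = 3 + (-1*(-3) - 3) = 3 + (3 - 3) = 3 + 0 = 3)
d(s, U) = 3 + U*s (d(s, U) = U*s + 3 = 3 + U*s)
1/(57353 + d(q, S)) = 1/(57353 + (3 - 1/171*3)) = 1/(57353 + (3 - 1/57)) = 1/(57353 + 170/57) = 1/(3269291/57) = 57/3269291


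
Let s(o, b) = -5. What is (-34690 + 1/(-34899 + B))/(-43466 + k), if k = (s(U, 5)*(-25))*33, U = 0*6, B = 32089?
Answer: 97478901/110548210 ≈ 0.88178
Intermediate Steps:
U = 0
k = 4125 (k = -5*(-25)*33 = 125*33 = 4125)
(-34690 + 1/(-34899 + B))/(-43466 + k) = (-34690 + 1/(-34899 + 32089))/(-43466 + 4125) = (-34690 + 1/(-2810))/(-39341) = (-34690 - 1/2810)*(-1/39341) = -97478901/2810*(-1/39341) = 97478901/110548210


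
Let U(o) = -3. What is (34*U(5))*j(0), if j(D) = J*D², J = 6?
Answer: 0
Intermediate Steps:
j(D) = 6*D²
(34*U(5))*j(0) = (34*(-3))*(6*0²) = -612*0 = -102*0 = 0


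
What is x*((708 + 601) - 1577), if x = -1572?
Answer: 421296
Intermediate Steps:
x*((708 + 601) - 1577) = -1572*((708 + 601) - 1577) = -1572*(1309 - 1577) = -1572*(-268) = 421296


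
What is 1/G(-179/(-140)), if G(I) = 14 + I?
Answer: 140/2139 ≈ 0.065451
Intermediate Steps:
1/G(-179/(-140)) = 1/(14 - 179/(-140)) = 1/(14 - 179*(-1/140)) = 1/(14 + 179/140) = 1/(2139/140) = 140/2139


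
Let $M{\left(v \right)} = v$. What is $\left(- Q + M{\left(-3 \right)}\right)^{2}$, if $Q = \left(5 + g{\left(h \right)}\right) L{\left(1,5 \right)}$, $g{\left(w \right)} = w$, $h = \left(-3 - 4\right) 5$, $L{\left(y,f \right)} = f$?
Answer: $21609$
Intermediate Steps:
$h = -35$ ($h = \left(-7\right) 5 = -35$)
$Q = -150$ ($Q = \left(5 - 35\right) 5 = \left(-30\right) 5 = -150$)
$\left(- Q + M{\left(-3 \right)}\right)^{2} = \left(\left(-1\right) \left(-150\right) - 3\right)^{2} = \left(150 - 3\right)^{2} = 147^{2} = 21609$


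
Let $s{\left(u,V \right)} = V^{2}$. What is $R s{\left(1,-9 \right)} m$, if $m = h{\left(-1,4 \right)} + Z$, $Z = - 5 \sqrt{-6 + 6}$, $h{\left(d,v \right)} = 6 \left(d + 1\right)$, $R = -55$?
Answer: $0$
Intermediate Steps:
$h{\left(d,v \right)} = 6 + 6 d$ ($h{\left(d,v \right)} = 6 \left(1 + d\right) = 6 + 6 d$)
$Z = 0$ ($Z = - 5 \sqrt{0} = \left(-5\right) 0 = 0$)
$m = 0$ ($m = \left(6 + 6 \left(-1\right)\right) + 0 = \left(6 - 6\right) + 0 = 0 + 0 = 0$)
$R s{\left(1,-9 \right)} m = - 55 \left(-9\right)^{2} \cdot 0 = \left(-55\right) 81 \cdot 0 = \left(-4455\right) 0 = 0$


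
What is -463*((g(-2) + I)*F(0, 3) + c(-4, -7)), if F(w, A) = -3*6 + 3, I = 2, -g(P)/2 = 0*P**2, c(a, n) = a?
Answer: 15742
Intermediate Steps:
g(P) = 0 (g(P) = -0*P**2 = -2*0 = 0)
F(w, A) = -15 (F(w, A) = -18 + 3 = -15)
-463*((g(-2) + I)*F(0, 3) + c(-4, -7)) = -463*((0 + 2)*(-15) - 4) = -463*(2*(-15) - 4) = -463*(-30 - 4) = -463*(-34) = 15742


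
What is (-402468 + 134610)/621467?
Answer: -267858/621467 ≈ -0.43101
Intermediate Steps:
(-402468 + 134610)/621467 = -267858*1/621467 = -267858/621467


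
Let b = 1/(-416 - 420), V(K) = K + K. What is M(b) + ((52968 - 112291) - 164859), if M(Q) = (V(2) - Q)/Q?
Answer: -227527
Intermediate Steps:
V(K) = 2*K
b = -1/836 (b = 1/(-836) = -1/836 ≈ -0.0011962)
M(Q) = (4 - Q)/Q (M(Q) = (2*2 - Q)/Q = (4 - Q)/Q)
M(b) + ((52968 - 112291) - 164859) = (4 - 1*(-1/836))/(-1/836) + ((52968 - 112291) - 164859) = -836*(4 + 1/836) + (-59323 - 164859) = -836*3345/836 - 224182 = -3345 - 224182 = -227527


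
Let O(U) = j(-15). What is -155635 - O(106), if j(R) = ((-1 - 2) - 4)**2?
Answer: -155684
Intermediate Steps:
j(R) = 49 (j(R) = (-3 - 4)**2 = (-7)**2 = 49)
O(U) = 49
-155635 - O(106) = -155635 - 1*49 = -155635 - 49 = -155684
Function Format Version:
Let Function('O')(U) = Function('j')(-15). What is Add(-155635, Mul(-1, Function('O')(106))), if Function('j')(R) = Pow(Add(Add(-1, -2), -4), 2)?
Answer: -155684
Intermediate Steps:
Function('j')(R) = 49 (Function('j')(R) = Pow(Add(-3, -4), 2) = Pow(-7, 2) = 49)
Function('O')(U) = 49
Add(-155635, Mul(-1, Function('O')(106))) = Add(-155635, Mul(-1, 49)) = Add(-155635, -49) = -155684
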